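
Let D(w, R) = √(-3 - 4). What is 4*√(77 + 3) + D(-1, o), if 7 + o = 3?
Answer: 16*√5 + I*√7 ≈ 35.777 + 2.6458*I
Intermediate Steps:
o = -4 (o = -7 + 3 = -4)
D(w, R) = I*√7 (D(w, R) = √(-7) = I*√7)
4*√(77 + 3) + D(-1, o) = 4*√(77 + 3) + I*√7 = 4*√80 + I*√7 = 4*(4*√5) + I*√7 = 16*√5 + I*√7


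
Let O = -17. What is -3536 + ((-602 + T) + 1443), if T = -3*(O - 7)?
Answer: -2623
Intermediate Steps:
T = 72 (T = -3*(-17 - 7) = -3*(-24) = 72)
-3536 + ((-602 + T) + 1443) = -3536 + ((-602 + 72) + 1443) = -3536 + (-530 + 1443) = -3536 + 913 = -2623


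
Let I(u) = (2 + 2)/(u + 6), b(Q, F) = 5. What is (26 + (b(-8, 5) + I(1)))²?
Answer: 48841/49 ≈ 996.75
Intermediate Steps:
I(u) = 4/(6 + u)
(26 + (b(-8, 5) + I(1)))² = (26 + (5 + 4/(6 + 1)))² = (26 + (5 + 4/7))² = (26 + 39/7)² = (221/7)² = 48841/49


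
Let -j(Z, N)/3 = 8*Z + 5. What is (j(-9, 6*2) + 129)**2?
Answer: 108900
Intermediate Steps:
j(Z, N) = -15 - 24*Z (j(Z, N) = -3*(8*Z + 5) = -3*(5 + 8*Z) = -15 - 24*Z)
(j(-9, 6*2) + 129)**2 = ((-15 - 24*(-9)) + 129)**2 = ((-15 + 216) + 129)**2 = (201 + 129)**2 = 330**2 = 108900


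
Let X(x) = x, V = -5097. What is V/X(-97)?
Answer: 5097/97 ≈ 52.546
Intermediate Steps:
V/X(-97) = -5097/(-97) = -5097*(-1/97) = 5097/97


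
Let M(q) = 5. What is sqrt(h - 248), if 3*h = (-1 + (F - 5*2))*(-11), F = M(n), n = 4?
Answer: I*sqrt(226) ≈ 15.033*I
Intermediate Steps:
F = 5
h = 22 (h = ((-1 + (5 - 5*2))*(-11))/3 = ((-1 + (5 - 10))*(-11))/3 = ((-1 - 5)*(-11))/3 = (-6*(-11))/3 = (1/3)*66 = 22)
sqrt(h - 248) = sqrt(22 - 248) = sqrt(-226) = I*sqrt(226)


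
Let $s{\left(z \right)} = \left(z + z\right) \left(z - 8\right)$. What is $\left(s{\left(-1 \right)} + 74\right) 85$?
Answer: $7820$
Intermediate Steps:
$s{\left(z \right)} = 2 z \left(-8 + z\right)$
$\left(s{\left(-1 \right)} + 74\right) 85 = \left(2 \left(-1\right) \left(-8 - 1\right) + 74\right) 85 = \left(2 \left(-1\right) \left(-9\right) + 74\right) 85 = \left(18 + 74\right) 85 = 92 \cdot 85 = 7820$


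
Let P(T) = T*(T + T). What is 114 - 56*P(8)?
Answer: -7054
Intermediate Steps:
P(T) = 2*T² (P(T) = T*(2*T) = 2*T²)
114 - 56*P(8) = 114 - 112*8² = 114 - 112*64 = 114 - 56*128 = 114 - 7168 = -7054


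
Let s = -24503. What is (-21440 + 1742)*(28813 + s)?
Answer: -84898380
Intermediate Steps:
(-21440 + 1742)*(28813 + s) = (-21440 + 1742)*(28813 - 24503) = -19698*4310 = -84898380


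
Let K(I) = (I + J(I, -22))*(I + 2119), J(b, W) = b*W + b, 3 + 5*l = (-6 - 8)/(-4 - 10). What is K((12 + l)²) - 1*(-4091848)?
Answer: -246616584/125 ≈ -1.9729e+6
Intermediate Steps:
l = -⅖ (l = -⅗ + ((-6 - 8)/(-4 - 10))/5 = -⅗ + (-14/(-14))/5 = -⅗ + (-14*(-1/14))/5 = -⅗ + (⅕)*1 = -⅗ + ⅕ = -⅖ ≈ -0.40000)
J(b, W) = b + W*b (J(b, W) = W*b + b = b + W*b)
K(I) = -20*I*(2119 + I) (K(I) = (I + I*(1 - 22))*(I + 2119) = (I + I*(-21))*(2119 + I) = (I - 21*I)*(2119 + I) = (-20*I)*(2119 + I) = -20*I*(2119 + I))
K((12 + l)²) - 1*(-4091848) = 20*(12 - ⅖)²*(-2119 - (12 - ⅖)²) - 1*(-4091848) = 20*(58/5)²*(-2119 - (58/5)²) + 4091848 = 20*(3364/25)*(-2119 - 1*3364/25) + 4091848 = 20*(3364/25)*(-2119 - 3364/25) + 4091848 = 20*(3364/25)*(-56339/25) + 4091848 = -758097584/125 + 4091848 = -246616584/125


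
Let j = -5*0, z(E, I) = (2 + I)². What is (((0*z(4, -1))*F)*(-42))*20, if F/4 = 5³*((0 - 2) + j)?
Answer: 0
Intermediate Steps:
j = 0
F = -1000 (F = 4*(5³*((0 - 2) + 0)) = 4*(125*(-2 + 0)) = 4*(125*(-2)) = 4*(-250) = -1000)
(((0*z(4, -1))*F)*(-42))*20 = (((0*(2 - 1)²)*(-1000))*(-42))*20 = (((0*1²)*(-1000))*(-42))*20 = (((0*1)*(-1000))*(-42))*20 = ((0*(-1000))*(-42))*20 = (0*(-42))*20 = 0*20 = 0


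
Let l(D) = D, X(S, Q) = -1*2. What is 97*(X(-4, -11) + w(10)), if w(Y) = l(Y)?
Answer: 776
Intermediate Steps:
X(S, Q) = -2
w(Y) = Y
97*(X(-4, -11) + w(10)) = 97*(-2 + 10) = 97*8 = 776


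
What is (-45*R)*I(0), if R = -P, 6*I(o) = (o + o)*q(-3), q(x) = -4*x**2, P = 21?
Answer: 0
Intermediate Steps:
I(o) = -12*o (I(o) = ((o + o)*(-4*(-3)**2))/6 = ((2*o)*(-4*9))/6 = ((2*o)*(-36))/6 = (-72*o)/6 = -12*o)
R = -21 (R = -1*21 = -21)
(-45*R)*I(0) = (-45*(-21))*(-12*0) = 945*0 = 0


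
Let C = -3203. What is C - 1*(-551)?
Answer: -2652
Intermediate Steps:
C - 1*(-551) = -3203 - 1*(-551) = -3203 + 551 = -2652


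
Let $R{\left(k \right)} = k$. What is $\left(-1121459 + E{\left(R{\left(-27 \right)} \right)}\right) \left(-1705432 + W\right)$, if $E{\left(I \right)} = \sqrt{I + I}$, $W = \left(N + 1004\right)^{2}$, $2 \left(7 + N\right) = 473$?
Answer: $\frac{824988977301}{4} - \frac{2206917 i \sqrt{6}}{4} \approx 2.0625 \cdot 10^{11} - 1.3515 \cdot 10^{6} i$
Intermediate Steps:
$N = \frac{459}{2}$ ($N = -7 + \frac{1}{2} \cdot 473 = -7 + \frac{473}{2} = \frac{459}{2} \approx 229.5$)
$W = \frac{6086089}{4}$ ($W = \left(\frac{459}{2} + 1004\right)^{2} = \left(\frac{2467}{2}\right)^{2} = \frac{6086089}{4} \approx 1.5215 \cdot 10^{6}$)
$E{\left(I \right)} = \sqrt{2} \sqrt{I}$ ($E{\left(I \right)} = \sqrt{2 I} = \sqrt{2} \sqrt{I}$)
$\left(-1121459 + E{\left(R{\left(-27 \right)} \right)}\right) \left(-1705432 + W\right) = \left(-1121459 + \sqrt{2} \sqrt{-27}\right) \left(-1705432 + \frac{6086089}{4}\right) = \left(-1121459 + \sqrt{2} \cdot 3 i \sqrt{3}\right) \left(- \frac{735639}{4}\right) = \left(-1121459 + 3 i \sqrt{6}\right) \left(- \frac{735639}{4}\right) = \frac{824988977301}{4} - \frac{2206917 i \sqrt{6}}{4}$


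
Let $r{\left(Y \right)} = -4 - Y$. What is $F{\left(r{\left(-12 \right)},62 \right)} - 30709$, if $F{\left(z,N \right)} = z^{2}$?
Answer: $-30645$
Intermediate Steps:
$F{\left(r{\left(-12 \right)},62 \right)} - 30709 = \left(-4 - -12\right)^{2} - 30709 = \left(-4 + 12\right)^{2} - 30709 = 8^{2} - 30709 = 64 - 30709 = -30645$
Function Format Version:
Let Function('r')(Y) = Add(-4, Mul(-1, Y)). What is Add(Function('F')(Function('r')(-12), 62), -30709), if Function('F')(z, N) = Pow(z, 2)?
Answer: -30645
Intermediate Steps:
Add(Function('F')(Function('r')(-12), 62), -30709) = Add(Pow(Add(-4, Mul(-1, -12)), 2), -30709) = Add(Pow(Add(-4, 12), 2), -30709) = Add(Pow(8, 2), -30709) = Add(64, -30709) = -30645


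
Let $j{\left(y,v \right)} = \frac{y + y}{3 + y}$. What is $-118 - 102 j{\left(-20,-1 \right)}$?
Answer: $-358$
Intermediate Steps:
$j{\left(y,v \right)} = \frac{2 y}{3 + y}$
$-118 - 102 j{\left(-20,-1 \right)} = -118 - 102 \cdot 2 \left(-20\right) \frac{1}{3 - 20} = -118 - 102 \cdot 2 \left(-20\right) \frac{1}{-17} = -118 - 102 \cdot 2 \left(-20\right) \left(- \frac{1}{17}\right) = -118 - 240 = -358$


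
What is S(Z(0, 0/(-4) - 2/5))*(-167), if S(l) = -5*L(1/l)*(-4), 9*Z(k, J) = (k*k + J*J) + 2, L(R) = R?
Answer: -41750/3 ≈ -13917.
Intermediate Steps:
Z(k, J) = 2/9 + J²/9 + k²/9 (Z(k, J) = ((k*k + J*J) + 2)/9 = ((k² + J²) + 2)/9 = ((J² + k²) + 2)/9 = (2 + J² + k²)/9 = 2/9 + J²/9 + k²/9)
S(l) = 20/l (S(l) = -5/l*(-4) = 20/l)
S(Z(0, 0/(-4) - 2/5))*(-167) = (20/(2/9 + (0/(-4) - 2/5)²/9 + (⅑)*0²))*(-167) = (20/(2/9 + (0*(-¼) - 2*⅕)²/9 + (⅑)*0))*(-167) = (20/(2/9 + (0 - ⅖)²/9 + 0))*(-167) = (20/(2/9 + (-⅖)²/9 + 0))*(-167) = (20/(2/9 + (⅑)*(4/25) + 0))*(-167) = (20/(2/9 + 4/225 + 0))*(-167) = (20/(6/25))*(-167) = (20*(25/6))*(-167) = (250/3)*(-167) = -41750/3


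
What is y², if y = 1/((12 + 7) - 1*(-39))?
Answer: 1/3364 ≈ 0.00029727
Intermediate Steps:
y = 1/58 (y = 1/(19 + 39) = 1/58 ≈ 0.017241)
y² = (1/58)² = 1/3364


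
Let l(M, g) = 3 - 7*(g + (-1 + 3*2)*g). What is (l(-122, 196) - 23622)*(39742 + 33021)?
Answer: -2317574313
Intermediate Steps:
l(M, g) = 3 - 42*g (l(M, g) = 3 - 7*(g + (-1 + 6)*g) = 3 - 7*(g + 5*g) = 3 - 42*g)
(l(-122, 196) - 23622)*(39742 + 33021) = ((3 - 42*196) - 23622)*(39742 + 33021) = ((3 - 8232) - 23622)*72763 = (-8229 - 23622)*72763 = -31851*72763 = -2317574313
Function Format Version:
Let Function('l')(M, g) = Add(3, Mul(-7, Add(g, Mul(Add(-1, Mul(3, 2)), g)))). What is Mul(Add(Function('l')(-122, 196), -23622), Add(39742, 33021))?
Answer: -2317574313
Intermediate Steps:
Function('l')(M, g) = Add(3, Mul(-42, g)) (Function('l')(M, g) = Add(3, Mul(-7, Add(g, Mul(Add(-1, 6), g)))) = Add(3, Mul(-7, Add(g, Mul(5, g)))) = Add(3, Mul(-7, Mul(6, g))) = Add(3, Mul(-42, g)))
Mul(Add(Function('l')(-122, 196), -23622), Add(39742, 33021)) = Mul(Add(Add(3, Mul(-42, 196)), -23622), Add(39742, 33021)) = Mul(Add(Add(3, -8232), -23622), 72763) = Mul(Add(-8229, -23622), 72763) = Mul(-31851, 72763) = -2317574313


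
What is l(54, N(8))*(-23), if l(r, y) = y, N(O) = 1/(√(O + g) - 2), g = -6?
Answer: 23 + 23*√2/2 ≈ 39.263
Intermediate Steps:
N(O) = 1/(-2 + √(-6 + O)) (N(O) = 1/(√(O - 6) - 2) = 1/(√(-6 + O) - 2) = 1/(-2 + √(-6 + O)))
l(54, N(8))*(-23) = -23/(-2 + √(-6 + 8)) = -23/(-2 + √2)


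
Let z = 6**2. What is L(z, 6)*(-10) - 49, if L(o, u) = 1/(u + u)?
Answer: -299/6 ≈ -49.833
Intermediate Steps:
z = 36
L(o, u) = 1/(2*u)
L(z, 6)*(-10) - 49 = ((1/2)/6)*(-10) - 49 = ((1/2)*(1/6))*(-10) - 49 = (1/12)*(-10) - 49 = -5/6 - 49 = -299/6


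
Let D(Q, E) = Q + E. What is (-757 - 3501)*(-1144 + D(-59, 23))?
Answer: 5024440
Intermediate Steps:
D(Q, E) = E + Q
(-757 - 3501)*(-1144 + D(-59, 23)) = (-757 - 3501)*(-1144 + (23 - 59)) = -4258*(-1144 - 36) = -4258*(-1180) = 5024440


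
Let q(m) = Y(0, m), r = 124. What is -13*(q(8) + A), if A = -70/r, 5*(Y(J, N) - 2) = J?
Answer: -1157/62 ≈ -18.661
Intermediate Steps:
Y(J, N) = 2 + J/5
q(m) = 2 (q(m) = 2 + (⅕)*0 = 2 + 0 = 2)
A = -35/62 (A = -70/124 = -70*1/124 = -35/62 ≈ -0.56452)
-13*(q(8) + A) = -13*(2 - 35/62) = -13*89/62 = -1157/62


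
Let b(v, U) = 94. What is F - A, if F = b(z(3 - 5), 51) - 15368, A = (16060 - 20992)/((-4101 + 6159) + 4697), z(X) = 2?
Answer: -103170938/6755 ≈ -15273.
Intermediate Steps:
A = -4932/6755 (A = -4932/(2058 + 4697) = -4932/6755 ≈ -0.73013)
F = -15274 (F = 94 - 15368 = -15274)
F - A = -15274 - 1*(-4932/6755) = -15274 + 4932/6755 = -103170938/6755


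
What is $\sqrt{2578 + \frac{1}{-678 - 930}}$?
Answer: $\frac{\sqrt{1666460046}}{804} \approx 50.774$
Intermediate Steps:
$\sqrt{2578 + \frac{1}{-678 - 930}} = \sqrt{2578 + \frac{1}{-1608}} = \sqrt{2578 - \frac{1}{1608}} = \sqrt{\frac{4145423}{1608}} = \frac{\sqrt{1666460046}}{804}$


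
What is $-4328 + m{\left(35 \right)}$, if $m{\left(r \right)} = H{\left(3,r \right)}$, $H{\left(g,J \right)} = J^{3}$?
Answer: $38547$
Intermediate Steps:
$m{\left(r \right)} = r^{3}$
$-4328 + m{\left(35 \right)} = -4328 + 35^{3} = -4328 + 42875 = 38547$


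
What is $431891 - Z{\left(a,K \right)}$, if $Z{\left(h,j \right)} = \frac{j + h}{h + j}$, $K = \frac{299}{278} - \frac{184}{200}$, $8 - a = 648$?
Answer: $431890$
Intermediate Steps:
$a = -640$ ($a = 8 - 648 = -640$)
$K = \frac{1081}{6950}$ ($K = 299 \cdot \frac{1}{278} - \frac{23}{25} = \frac{299}{278} - \frac{23}{25} = \frac{1081}{6950} \approx 0.15554$)
$Z{\left(h,j \right)} = 1$ ($Z{\left(h,j \right)} = \frac{h + j}{h + j} = 1$)
$431891 - Z{\left(a,K \right)} = 431891 - 1 = 431890$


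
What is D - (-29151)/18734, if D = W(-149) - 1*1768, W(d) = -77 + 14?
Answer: -34272803/18734 ≈ -1829.4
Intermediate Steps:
W(d) = -63
D = -1831 (D = -63 - 1*1768 = -63 - 1768 = -1831)
D - (-29151)/18734 = -1831 - (-29151)/18734 = -1831 - 1*(-29151/18734) = -1831 + 29151/18734 = -34272803/18734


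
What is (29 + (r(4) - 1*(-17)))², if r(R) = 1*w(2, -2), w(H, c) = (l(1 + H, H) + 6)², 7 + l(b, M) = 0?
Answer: 2209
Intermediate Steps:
l(b, M) = -7 (l(b, M) = -7 + 0 = -7)
w(H, c) = 1 (w(H, c) = (-7 + 6)² = (-1)² = 1)
r(R) = 1 (r(R) = 1*1 = 1)
(29 + (r(4) - 1*(-17)))² = (29 + (1 - 1*(-17)))² = (29 + (1 + 17))² = (29 + 18)² = 47² = 2209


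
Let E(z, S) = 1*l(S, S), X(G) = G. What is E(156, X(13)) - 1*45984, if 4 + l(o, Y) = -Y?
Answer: -46001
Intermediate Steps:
l(o, Y) = -4 - Y
E(z, S) = -4 - S (E(z, S) = 1*(-4 - S) = -4 - S)
E(156, X(13)) - 1*45984 = (-4 - 1*13) - 1*45984 = (-4 - 13) - 45984 = -17 - 45984 = -46001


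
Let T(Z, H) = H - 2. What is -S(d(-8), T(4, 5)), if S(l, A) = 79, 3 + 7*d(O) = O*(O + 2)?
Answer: -79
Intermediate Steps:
T(Z, H) = -2 + H
d(O) = -3/7 + O*(2 + O)/7 (d(O) = -3/7 + (O*(O + 2))/7 = -3/7 + (O*(2 + O))/7 = -3/7 + O*(2 + O)/7)
-S(d(-8), T(4, 5)) = -1*79 = -79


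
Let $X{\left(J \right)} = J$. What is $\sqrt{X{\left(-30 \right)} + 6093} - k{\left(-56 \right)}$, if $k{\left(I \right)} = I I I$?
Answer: $175616 + \sqrt{6063} \approx 1.7569 \cdot 10^{5}$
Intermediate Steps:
$k{\left(I \right)} = I^{3}$ ($k{\left(I \right)} = I I^{2} = I^{3}$)
$\sqrt{X{\left(-30 \right)} + 6093} - k{\left(-56 \right)} = \sqrt{-30 + 6093} - \left(-56\right)^{3} = \sqrt{6063} - -175616 = \sqrt{6063} + 175616 = 175616 + \sqrt{6063}$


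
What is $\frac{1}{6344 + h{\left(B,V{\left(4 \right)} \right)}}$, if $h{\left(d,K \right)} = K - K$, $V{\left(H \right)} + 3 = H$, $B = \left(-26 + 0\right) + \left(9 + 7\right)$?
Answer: $\frac{1}{6344} \approx 0.00015763$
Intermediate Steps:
$B = -10$ ($B = -26 + 16 = -10$)
$V{\left(H \right)} = -3 + H$
$h{\left(d,K \right)} = 0$
$\frac{1}{6344 + h{\left(B,V{\left(4 \right)} \right)}} = \frac{1}{6344 + 0} = \frac{1}{6344}$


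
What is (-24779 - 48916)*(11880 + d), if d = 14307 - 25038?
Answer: -84675555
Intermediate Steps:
d = -10731
(-24779 - 48916)*(11880 + d) = (-24779 - 48916)*(11880 - 10731) = -73695*1149 = -84675555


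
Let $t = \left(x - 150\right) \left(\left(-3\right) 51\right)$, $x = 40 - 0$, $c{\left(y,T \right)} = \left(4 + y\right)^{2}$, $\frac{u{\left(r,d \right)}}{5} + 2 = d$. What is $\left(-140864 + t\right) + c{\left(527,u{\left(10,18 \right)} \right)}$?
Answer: $157927$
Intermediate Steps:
$u{\left(r,d \right)} = -10 + 5 d$
$x = 40$ ($x = 40 + 0 = 40$)
$t = 16830$ ($t = \left(40 - 150\right) \left(\left(-3\right) 51\right) = \left(-110\right) \left(-153\right) = 16830$)
$\left(-140864 + t\right) + c{\left(527,u{\left(10,18 \right)} \right)} = \left(-140864 + 16830\right) + \left(4 + 527\right)^{2} = -124034 + 531^{2} = -124034 + 281961 = 157927$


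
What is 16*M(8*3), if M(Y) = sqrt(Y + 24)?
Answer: 64*sqrt(3) ≈ 110.85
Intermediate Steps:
M(Y) = sqrt(24 + Y)
16*M(8*3) = 16*sqrt(24 + 8*3) = 16*sqrt(24 + 24) = 16*sqrt(48) = 16*(4*sqrt(3)) = 64*sqrt(3)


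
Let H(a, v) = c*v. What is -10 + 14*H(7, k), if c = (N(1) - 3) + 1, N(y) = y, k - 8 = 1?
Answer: -136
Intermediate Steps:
k = 9 (k = 8 + 1 = 9)
c = -1 (c = (1 - 3) + 1 = -2 + 1 = -1)
H(a, v) = -v
-10 + 14*H(7, k) = -10 + 14*(-1*9) = -10 + 14*(-9) = -10 - 126 = -136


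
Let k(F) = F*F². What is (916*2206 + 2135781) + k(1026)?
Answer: 1084202053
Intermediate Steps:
k(F) = F³
(916*2206 + 2135781) + k(1026) = (916*2206 + 2135781) + 1026³ = (2020696 + 2135781) + 1080045576 = 4156477 + 1080045576 = 1084202053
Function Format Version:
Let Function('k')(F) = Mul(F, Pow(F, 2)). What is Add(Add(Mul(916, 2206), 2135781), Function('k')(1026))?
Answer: 1084202053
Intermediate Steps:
Function('k')(F) = Pow(F, 3)
Add(Add(Mul(916, 2206), 2135781), Function('k')(1026)) = Add(Add(Mul(916, 2206), 2135781), Pow(1026, 3)) = Add(Add(2020696, 2135781), 1080045576) = Add(4156477, 1080045576) = 1084202053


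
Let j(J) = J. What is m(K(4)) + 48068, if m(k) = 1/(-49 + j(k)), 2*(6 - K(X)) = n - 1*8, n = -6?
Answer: 1730447/36 ≈ 48068.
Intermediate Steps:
K(X) = 13 (K(X) = 6 - (-6 - 1*8)/2 = 6 - (-6 - 8)/2 = 6 - ½*(-14) = 6 + 7 = 13)
m(k) = 1/(-49 + k)
m(K(4)) + 48068 = 1/(-49 + 13) + 48068 = 1/(-36) + 48068 = -1/36 + 48068 = 1730447/36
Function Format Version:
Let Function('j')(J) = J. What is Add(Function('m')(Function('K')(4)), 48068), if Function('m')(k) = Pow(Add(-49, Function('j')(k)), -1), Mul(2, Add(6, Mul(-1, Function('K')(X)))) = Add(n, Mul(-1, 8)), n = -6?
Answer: Rational(1730447, 36) ≈ 48068.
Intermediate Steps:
Function('K')(X) = 13 (Function('K')(X) = Add(6, Mul(Rational(-1, 2), Add(-6, Mul(-1, 8)))) = Add(6, Mul(Rational(-1, 2), Add(-6, -8))) = Add(6, Mul(Rational(-1, 2), -14)) = Add(6, 7) = 13)
Function('m')(k) = Pow(Add(-49, k), -1)
Add(Function('m')(Function('K')(4)), 48068) = Add(Pow(Add(-49, 13), -1), 48068) = Add(Pow(-36, -1), 48068) = Add(Rational(-1, 36), 48068) = Rational(1730447, 36)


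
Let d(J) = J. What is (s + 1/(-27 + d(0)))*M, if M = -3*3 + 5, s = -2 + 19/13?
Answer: 808/351 ≈ 2.3020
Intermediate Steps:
s = -7/13 (s = -2 + 19*(1/13) = -2 + 19/13 = -7/13 ≈ -0.53846)
M = -4 (M = -9 + 5 = -4)
(s + 1/(-27 + d(0)))*M = (-7/13 + 1/(-27 + 0))*(-4) = (-7/13 + 1/(-27))*(-4) = (-7/13 - 1/27)*(-4) = -202/351*(-4) = 808/351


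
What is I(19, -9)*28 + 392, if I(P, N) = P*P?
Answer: 10500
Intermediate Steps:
I(P, N) = P**2
I(19, -9)*28 + 392 = 19**2*28 + 392 = 361*28 + 392 = 10108 + 392 = 10500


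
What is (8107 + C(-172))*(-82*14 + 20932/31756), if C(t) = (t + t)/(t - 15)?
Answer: -13812063708867/1484593 ≈ -9.3036e+6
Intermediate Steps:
C(t) = 2*t/(-15 + t) (C(t) = (2*t)/(-15 + t) = 2*t/(-15 + t))
(8107 + C(-172))*(-82*14 + 20932/31756) = (8107 + 2*(-172)/(-15 - 172))*(-82*14 + 20932/31756) = (8107 + 2*(-172)/(-187))*(-1148 + 20932*(1/31756)) = (8107 + 2*(-172)*(-1/187))*(-1148 + 5233/7939) = (8107 + 344/187)*(-9108739/7939) = (1516353/187)*(-9108739/7939) = -13812063708867/1484593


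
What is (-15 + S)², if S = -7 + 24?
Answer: 4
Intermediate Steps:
S = 17
(-15 + S)² = (-15 + 17)² = 2² = 4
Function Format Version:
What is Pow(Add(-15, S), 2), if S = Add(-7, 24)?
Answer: 4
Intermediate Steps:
S = 17
Pow(Add(-15, S), 2) = Pow(Add(-15, 17), 2) = Pow(2, 2) = 4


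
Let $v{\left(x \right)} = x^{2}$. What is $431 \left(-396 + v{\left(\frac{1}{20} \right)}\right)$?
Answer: $- \frac{68269969}{400} \approx -1.7068 \cdot 10^{5}$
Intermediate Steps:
$431 \left(-396 + v{\left(\frac{1}{20} \right)}\right) = 431 \left(-396 + \left(\frac{1}{20}\right)^{2}\right) = 431 \left(-396 + \frac{1}{400}\right) = 431 \left(- \frac{158399}{400}\right) = - \frac{68269969}{400}$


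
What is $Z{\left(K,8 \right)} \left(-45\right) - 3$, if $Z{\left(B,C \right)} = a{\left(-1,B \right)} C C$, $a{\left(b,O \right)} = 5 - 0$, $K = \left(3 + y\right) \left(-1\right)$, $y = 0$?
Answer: $-14403$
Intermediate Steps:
$K = -3$ ($K = \left(3 + 0\right) \left(-1\right) = 3 \left(-1\right) = -3$)
$a{\left(b,O \right)} = 5$ ($a{\left(b,O \right)} = 5 + 0 = 5$)
$Z{\left(B,C \right)} = 5 C^{2}$ ($Z{\left(B,C \right)} = 5 C C = 5 C^{2}$)
$Z{\left(K,8 \right)} \left(-45\right) - 3 = 5 \cdot 8^{2} \left(-45\right) - 3 = 5 \cdot 64 \left(-45\right) - 3 = 320 \left(-45\right) - 3 = -14400 - 3 = -14403$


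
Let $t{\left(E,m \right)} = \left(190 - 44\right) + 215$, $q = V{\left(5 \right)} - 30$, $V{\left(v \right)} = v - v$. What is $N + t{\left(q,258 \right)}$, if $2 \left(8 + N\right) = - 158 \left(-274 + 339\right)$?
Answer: $-4782$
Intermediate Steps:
$V{\left(v \right)} = 0$
$q = -30$ ($q = 0 - 30 = -30$)
$N = -5143$ ($N = -8 + \frac{\left(-158\right) \left(-274 + 339\right)}{2} = -8 + \frac{\left(-158\right) 65}{2} = -8 + \frac{1}{2} \left(-10270\right) = -8 - 5135 = -5143$)
$t{\left(E,m \right)} = 361$ ($t{\left(E,m \right)} = 146 + 215 = 361$)
$N + t{\left(q,258 \right)} = -5143 + 361 = -4782$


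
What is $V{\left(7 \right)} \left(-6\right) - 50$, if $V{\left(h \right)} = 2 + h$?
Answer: $-104$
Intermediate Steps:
$V{\left(7 \right)} \left(-6\right) - 50 = \left(2 + 7\right) \left(-6\right) - 50 = 9 \left(-6\right) - 50 = -54 - 50 = -104$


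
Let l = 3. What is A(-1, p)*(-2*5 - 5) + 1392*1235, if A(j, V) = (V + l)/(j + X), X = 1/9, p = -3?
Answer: 1719120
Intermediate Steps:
X = ⅑ ≈ 0.11111
A(j, V) = (3 + V)/(⅑ + j) (A(j, V) = (V + 3)/(j + ⅑) = (3 + V)/(⅑ + j))
A(-1, p)*(-2*5 - 5) + 1392*1235 = (9*(3 - 3)/(1 + 9*(-1)))*(-2*5 - 5) + 1392*1235 = (9*0/(1 - 9))*(-10 - 5) + 1719120 = (9*0/(-8))*(-15) + 1719120 = (9*(-⅛)*0)*(-15) + 1719120 = 0*(-15) + 1719120 = 0 + 1719120 = 1719120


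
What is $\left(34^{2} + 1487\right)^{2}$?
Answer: $6985449$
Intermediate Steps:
$\left(34^{2} + 1487\right)^{2} = \left(1156 + 1487\right)^{2} = 2643^{2} = 6985449$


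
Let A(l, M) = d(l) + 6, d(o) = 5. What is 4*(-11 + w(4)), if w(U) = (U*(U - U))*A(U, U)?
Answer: -44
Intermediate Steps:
A(l, M) = 11 (A(l, M) = 5 + 6 = 11)
w(U) = 0 (w(U) = (U*(U - U))*11 = (U*0)*11 = 0*11 = 0)
4*(-11 + w(4)) = 4*(-11 + 0) = 4*(-11) = -44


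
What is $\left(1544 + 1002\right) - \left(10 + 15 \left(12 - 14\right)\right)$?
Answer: $2566$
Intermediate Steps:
$\left(1544 + 1002\right) - \left(10 + 15 \left(12 - 14\right)\right) = 2546 - -20 = 2546 + \left(30 - 10\right) = 2546 + 20 = 2566$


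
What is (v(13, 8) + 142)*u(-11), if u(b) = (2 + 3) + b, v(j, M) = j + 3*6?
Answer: -1038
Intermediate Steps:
v(j, M) = 18 + j (v(j, M) = j + 18 = 18 + j)
u(b) = 5 + b
(v(13, 8) + 142)*u(-11) = ((18 + 13) + 142)*(5 - 11) = (31 + 142)*(-6) = 173*(-6) = -1038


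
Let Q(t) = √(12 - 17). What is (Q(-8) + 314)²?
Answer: (314 + I*√5)² ≈ 98591.0 + 1404.0*I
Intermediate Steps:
Q(t) = I*√5 (Q(t) = √(-5) = I*√5)
(Q(-8) + 314)² = (I*√5 + 314)² = (314 + I*√5)²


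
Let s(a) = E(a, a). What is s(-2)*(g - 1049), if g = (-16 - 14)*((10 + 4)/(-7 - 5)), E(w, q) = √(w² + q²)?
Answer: -2028*√2 ≈ -2868.0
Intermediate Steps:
E(w, q) = √(q² + w²)
g = 35 (g = -420/(-12) = -420*(-1)/12 = -30*(-7/6) = 35)
s(a) = √2*√(a²) (s(a) = √(a² + a²) = √(2*a²) = √2*√(a²))
s(-2)*(g - 1049) = (√2*√((-2)²))*(35 - 1049) = (√2*√4)*(-1014) = (√2*2)*(-1014) = (2*√2)*(-1014) = -2028*√2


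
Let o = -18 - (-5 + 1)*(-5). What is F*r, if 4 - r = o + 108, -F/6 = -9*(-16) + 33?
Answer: 70092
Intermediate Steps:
F = -1062 (F = -6*(-9*(-16) + 33) = -6*(144 + 33) = -6*177 = -1062)
o = -38 (o = -18 - (-4)*(-5) = -18 - 1*20 = -18 - 20 = -38)
r = -66 (r = 4 - (-38 + 108) = 4 - 1*70 = 4 - 70 = -66)
F*r = -1062*(-66) = 70092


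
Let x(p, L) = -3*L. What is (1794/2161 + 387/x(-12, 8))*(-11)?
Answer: 2908587/17288 ≈ 168.24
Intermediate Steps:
(1794/2161 + 387/x(-12, 8))*(-11) = (1794/2161 + 387/((-3*8)))*(-11) = (1794*(1/2161) + 387/(-24))*(-11) = (1794/2161 + 387*(-1/24))*(-11) = (1794/2161 - 129/8)*(-11) = -264417/17288*(-11) = 2908587/17288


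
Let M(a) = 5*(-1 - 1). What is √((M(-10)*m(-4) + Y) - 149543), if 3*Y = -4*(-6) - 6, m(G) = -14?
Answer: I*√149397 ≈ 386.52*I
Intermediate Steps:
Y = 6 (Y = (-4*(-6) - 6)/3 = (24 - 6)/3 = (⅓)*18 = 6)
M(a) = -10 (M(a) = 5*(-2) = -10)
√((M(-10)*m(-4) + Y) - 149543) = √((-10*(-14) + 6) - 149543) = √((140 + 6) - 149543) = √(146 - 149543) = √(-149397) = I*√149397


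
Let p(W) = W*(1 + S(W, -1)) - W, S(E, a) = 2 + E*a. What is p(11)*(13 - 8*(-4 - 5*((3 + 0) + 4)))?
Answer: -32175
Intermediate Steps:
p(W) = -W + W*(3 - W) (p(W) = W*(1 + (2 + W*(-1))) - W = W*(1 + (2 - W)) - W = W*(3 - W) - W = -W + W*(3 - W))
p(11)*(13 - 8*(-4 - 5*((3 + 0) + 4))) = (11*(2 - 1*11))*(13 - 8*(-4 - 5*((3 + 0) + 4))) = (11*(2 - 11))*(13 - 8*(-4 - 5*(3 + 4))) = (11*(-9))*(13 - 8*(-4 - 5*7)) = -99*(13 - 8*(-4 - 35)) = -99*(13 - 8*(-39)) = -99*(13 + 312) = -99*325 = -32175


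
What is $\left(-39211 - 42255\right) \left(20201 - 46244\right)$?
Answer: $2121619038$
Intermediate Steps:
$\left(-39211 - 42255\right) \left(20201 - 46244\right) = \left(-81466\right) \left(-26043\right) = 2121619038$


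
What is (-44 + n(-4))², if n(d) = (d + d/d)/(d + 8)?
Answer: 32041/16 ≈ 2002.6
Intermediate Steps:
n(d) = (1 + d)/(8 + d) (n(d) = (d + 1)/(8 + d) = (1 + d)/(8 + d))
(-44 + n(-4))² = (-44 + (1 - 4)/(8 - 4))² = (-44 - 3/4)² = (-44 + (¼)*(-3))² = (-44 - ¾)² = (-179/4)² = 32041/16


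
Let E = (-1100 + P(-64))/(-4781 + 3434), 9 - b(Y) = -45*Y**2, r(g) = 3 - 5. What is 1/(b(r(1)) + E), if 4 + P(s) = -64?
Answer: 1347/255751 ≈ 0.0052668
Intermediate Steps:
P(s) = -68 (P(s) = -4 - 64 = -68)
r(g) = -2
b(Y) = 9 + 45*Y**2 (b(Y) = 9 - (-45)*Y**2 = 9 + 45*Y**2)
E = 1168/1347 (E = (-1100 - 68)/(-4781 + 3434) = -1168/(-1347) = -1168*(-1/1347) = 1168/1347 ≈ 0.86711)
1/(b(r(1)) + E) = 1/((9 + 45*(-2)**2) + 1168/1347) = 1/((9 + 45*4) + 1168/1347) = 1/((9 + 180) + 1168/1347) = 1/(189 + 1168/1347) = 1/(255751/1347) = 1347/255751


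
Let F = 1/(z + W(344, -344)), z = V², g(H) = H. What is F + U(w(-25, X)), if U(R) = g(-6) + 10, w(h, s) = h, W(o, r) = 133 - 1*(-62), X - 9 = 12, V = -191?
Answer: 146705/36676 ≈ 4.0000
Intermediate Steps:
X = 21 (X = 9 + 12 = 21)
W(o, r) = 195 (W(o, r) = 133 + 62 = 195)
z = 36481 (z = (-191)² = 36481)
F = 1/36676 (F = 1/(36481 + 195) = 1/36676 ≈ 2.7266e-5)
U(R) = 4 (U(R) = -6 + 10 = 4)
F + U(w(-25, X)) = 1/36676 + 4 = 146705/36676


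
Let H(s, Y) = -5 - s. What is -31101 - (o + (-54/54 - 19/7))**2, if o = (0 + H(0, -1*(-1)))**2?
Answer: -1546150/49 ≈ -31554.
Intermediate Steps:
o = 25 (o = (0 + (-5 - 1*0))**2 = (0 + (-5 + 0))**2 = (0 - 5)**2 = (-5)**2 = 25)
-31101 - (o + (-54/54 - 19/7))**2 = -31101 - (25 + (-54/54 - 19/7))**2 = -31101 - (25 + (-54*1/54 - 19*1/7))**2 = -31101 - (25 + (-1 - 19/7))**2 = -31101 - (25 - 26/7)**2 = -31101 - (149/7)**2 = -31101 - 1*22201/49 = -31101 - 22201/49 = -1546150/49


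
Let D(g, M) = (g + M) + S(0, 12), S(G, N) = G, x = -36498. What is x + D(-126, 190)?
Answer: -36434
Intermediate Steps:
D(g, M) = M + g (D(g, M) = (g + M) + 0 = (M + g) + 0 = M + g)
x + D(-126, 190) = -36498 + (190 - 126) = -36498 + 64 = -36434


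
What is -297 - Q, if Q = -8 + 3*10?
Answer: -319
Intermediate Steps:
Q = 22 (Q = -8 + 30 = 22)
-297 - Q = -297 - 1*22 = -297 - 22 = -319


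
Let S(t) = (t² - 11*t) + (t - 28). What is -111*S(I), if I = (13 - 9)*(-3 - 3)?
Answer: -87468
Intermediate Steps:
I = -24 (I = 4*(-6) = -24)
S(t) = -28 + t² - 10*t (S(t) = (t² - 11*t) + (-28 + t) = -28 + t² - 10*t)
-111*S(I) = -111*(-28 + (-24)² - 10*(-24)) = -111*(-28 + 576 + 240) = -111*788 = -87468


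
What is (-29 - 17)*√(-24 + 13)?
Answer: -46*I*√11 ≈ -152.56*I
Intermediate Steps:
(-29 - 17)*√(-24 + 13) = -46*I*√11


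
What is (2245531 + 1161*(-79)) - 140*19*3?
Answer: 2145832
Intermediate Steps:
(2245531 + 1161*(-79)) - 140*19*3 = (2245531 - 91719) - 2660*3 = 2153812 - 7980 = 2145832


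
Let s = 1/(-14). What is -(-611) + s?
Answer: 8553/14 ≈ 610.93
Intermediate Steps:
s = -1/14 ≈ -0.071429
-(-611) + s = -(-611) - 1/14 = -47*(-13) - 1/14 = 611 - 1/14 = 8553/14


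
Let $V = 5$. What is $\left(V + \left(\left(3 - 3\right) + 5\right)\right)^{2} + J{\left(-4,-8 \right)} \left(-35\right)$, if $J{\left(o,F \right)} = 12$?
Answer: $-320$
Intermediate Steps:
$\left(V + \left(\left(3 - 3\right) + 5\right)\right)^{2} + J{\left(-4,-8 \right)} \left(-35\right) = \left(5 + \left(\left(3 - 3\right) + 5\right)\right)^{2} + 12 \left(-35\right) = \left(5 + \left(0 + 5\right)\right)^{2} - 420 = \left(5 + 5\right)^{2} - 420 = 10^{2} - 420 = 100 - 420 = -320$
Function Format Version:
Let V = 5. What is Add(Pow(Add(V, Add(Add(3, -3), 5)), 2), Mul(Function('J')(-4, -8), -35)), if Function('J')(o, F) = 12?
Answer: -320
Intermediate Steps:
Add(Pow(Add(V, Add(Add(3, -3), 5)), 2), Mul(Function('J')(-4, -8), -35)) = Add(Pow(Add(5, Add(Add(3, -3), 5)), 2), Mul(12, -35)) = Add(Pow(Add(5, Add(0, 5)), 2), -420) = Add(Pow(Add(5, 5), 2), -420) = Add(Pow(10, 2), -420) = Add(100, -420) = -320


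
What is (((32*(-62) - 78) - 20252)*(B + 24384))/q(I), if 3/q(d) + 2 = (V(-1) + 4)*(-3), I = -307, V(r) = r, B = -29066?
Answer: -383071876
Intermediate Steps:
q(d) = -3/11 (q(d) = 3/(-2 + (-1 + 4)*(-3)) = 3/(-2 + 3*(-3)) = 3/(-2 - 9) = 3/(-11) = 3*(-1/11) = -3/11)
(((32*(-62) - 78) - 20252)*(B + 24384))/q(I) = (((32*(-62) - 78) - 20252)*(-29066 + 24384))/(-3/11) = (((-1984 - 78) - 20252)*(-4682))*(-11/3) = ((-2062 - 20252)*(-4682))*(-11/3) = -22314*(-4682)*(-11/3) = 104474148*(-11/3) = -383071876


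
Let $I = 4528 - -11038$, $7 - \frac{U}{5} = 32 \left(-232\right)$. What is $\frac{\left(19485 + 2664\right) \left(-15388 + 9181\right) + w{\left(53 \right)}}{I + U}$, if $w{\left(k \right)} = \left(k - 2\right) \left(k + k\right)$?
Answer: $- \frac{137473437}{52721} \approx -2607.6$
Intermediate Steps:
$U = 37155$ ($U = 35 - 5 \cdot 32 \left(-232\right) = 35 - -37120 = 35 + 37120 = 37155$)
$I = 15566$ ($I = 4528 + 11038 = 15566$)
$w{\left(k \right)} = 2 k \left(-2 + k\right)$ ($w{\left(k \right)} = \left(k - 2\right) 2 k = \left(-2 + k\right) 2 k = 2 k \left(-2 + k\right)$)
$\frac{\left(19485 + 2664\right) \left(-15388 + 9181\right) + w{\left(53 \right)}}{I + U} = \frac{\left(19485 + 2664\right) \left(-15388 + 9181\right) + 2 \cdot 53 \left(-2 + 53\right)}{15566 + 37155} = \frac{22149 \left(-6207\right) + 2 \cdot 53 \cdot 51}{52721} = \left(-137478843 + 5406\right) \frac{1}{52721} = \left(-137473437\right) \frac{1}{52721} = - \frac{137473437}{52721}$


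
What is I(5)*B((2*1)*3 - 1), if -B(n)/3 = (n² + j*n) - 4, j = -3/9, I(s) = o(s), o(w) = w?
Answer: -290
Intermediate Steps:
I(s) = s
j = -⅓ (j = -3*⅑ = -⅓ ≈ -0.33333)
B(n) = 12 + n - 3*n² (B(n) = -3*((n² - n/3) - 4) = -3*(-4 + n² - n/3) = 12 + n - 3*n²)
I(5)*B((2*1)*3 - 1) = 5*(12 + ((2*1)*3 - 1) - 3*((2*1)*3 - 1)²) = 5*(12 + (2*3 - 1) - 3*(2*3 - 1)²) = 5*(12 + (6 - 1) - 3*(6 - 1)²) = 5*(12 + 5 - 3*5²) = 5*(12 + 5 - 3*25) = 5*(12 + 5 - 75) = 5*(-58) = -290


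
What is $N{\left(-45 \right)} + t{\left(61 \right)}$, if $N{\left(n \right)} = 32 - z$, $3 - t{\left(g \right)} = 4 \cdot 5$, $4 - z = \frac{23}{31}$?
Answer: $\frac{364}{31} \approx 11.742$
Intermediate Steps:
$z = \frac{101}{31}$ ($z = 4 - \frac{23}{31} = \frac{101}{31} \approx 3.2581$)
$t{\left(g \right)} = -17$ ($t{\left(g \right)} = 3 - 4 \cdot 5 = 3 - 20 = -17$)
$N{\left(n \right)} = \frac{891}{31}$ ($N{\left(n \right)} = 32 - \frac{101}{31} = \frac{891}{31}$)
$N{\left(-45 \right)} + t{\left(61 \right)} = \frac{891}{31} - 17 = \frac{364}{31}$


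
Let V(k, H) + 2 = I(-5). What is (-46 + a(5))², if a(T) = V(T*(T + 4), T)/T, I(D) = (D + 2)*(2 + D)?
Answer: 49729/25 ≈ 1989.2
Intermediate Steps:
I(D) = (2 + D)² (I(D) = (2 + D)*(2 + D) = (2 + D)²)
V(k, H) = 7 (V(k, H) = -2 + (2 - 5)² = -2 + (-3)² = -2 + 9 = 7)
a(T) = 7/T
(-46 + a(5))² = (-46 + 7/5)² = (-223/5)² = 49729/25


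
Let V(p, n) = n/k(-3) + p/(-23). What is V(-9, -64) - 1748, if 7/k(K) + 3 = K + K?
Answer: -268117/161 ≈ -1665.3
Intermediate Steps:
k(K) = 7/(-3 + 2*K) (k(K) = 7/(-3 + (K + K)) = 7/(-3 + 2*K))
V(p, n) = -9*n/7 - p/23 (V(p, n) = n/((7/(-3 + 2*(-3)))) + p/(-23) = n/((7/(-3 - 6))) + p*(-1/23) = n/((7/(-9))) - p/23 = n/((7*(-1/9))) - p/23 = n/(-7/9) - p/23 = n*(-9/7) - p/23 = -9*n/7 - p/23)
V(-9, -64) - 1748 = (-9/7*(-64) - 1/23*(-9)) - 1748 = (576/7 + 9/23) - 1748 = 13311/161 - 1748 = -268117/161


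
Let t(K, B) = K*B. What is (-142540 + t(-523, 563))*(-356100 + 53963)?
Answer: 132030545493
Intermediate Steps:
t(K, B) = B*K
(-142540 + t(-523, 563))*(-356100 + 53963) = (-142540 + 563*(-523))*(-356100 + 53963) = (-142540 - 294449)*(-302137) = -436989*(-302137) = 132030545493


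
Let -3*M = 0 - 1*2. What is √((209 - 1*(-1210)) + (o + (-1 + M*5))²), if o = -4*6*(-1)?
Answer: 14*√97/3 ≈ 45.961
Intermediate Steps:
M = ⅔ (M = -(0 - 1*2)/3 = -(0 - 2)/3 = -⅓*(-2) = ⅔ ≈ 0.66667)
o = 24 (o = -24*(-1) = 24)
√((209 - 1*(-1210)) + (o + (-1 + M*5))²) = √((209 - 1*(-1210)) + (24 + (-1 + (⅔)*5))²) = √((209 + 1210) + (24 + (-1 + 10/3))²) = √(1419 + (24 + 7/3)²) = √(1419 + (79/3)²) = √(1419 + 6241/9) = √(19012/9) = 14*√97/3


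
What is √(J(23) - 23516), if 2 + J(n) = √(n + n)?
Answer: √(-23518 + √46) ≈ 153.33*I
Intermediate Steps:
J(n) = -2 + √2*√n (J(n) = -2 + √(n + n) = -2 + √(2*n) = -2 + √2*√n)
√(J(23) - 23516) = √((-2 + √2*√23) - 23516) = √((-2 + √46) - 23516) = √(-23518 + √46)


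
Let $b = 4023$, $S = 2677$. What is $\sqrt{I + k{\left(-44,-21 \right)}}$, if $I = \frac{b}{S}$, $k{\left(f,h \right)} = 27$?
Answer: $\frac{9 \sqrt{2521734}}{2677} \approx 5.3388$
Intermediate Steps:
$I = \frac{4023}{2677} \approx 1.5028$
$\sqrt{I + k{\left(-44,-21 \right)}} = \sqrt{\frac{4023}{2677} + 27} = \sqrt{\frac{76302}{2677}} = \frac{9 \sqrt{2521734}}{2677}$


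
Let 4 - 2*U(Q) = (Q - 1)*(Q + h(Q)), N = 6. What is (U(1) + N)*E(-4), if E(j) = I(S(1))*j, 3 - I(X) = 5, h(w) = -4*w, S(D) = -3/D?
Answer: 64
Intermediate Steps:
I(X) = -2 (I(X) = 3 - 1*5 = 3 - 5 = -2)
U(Q) = 2 + 3*Q*(-1 + Q)/2 (U(Q) = 2 - (Q - 1)*(Q - 4*Q)/2 = 2 - (-1 + Q)*(-3*Q)/2 = 2 - (-3)*Q*(-1 + Q)/2 = 2 + 3*Q*(-1 + Q)/2)
E(j) = -2*j
(U(1) + N)*E(-4) = ((2 - 3/2*1 + (3/2)*1²) + 6)*(-2*(-4)) = ((2 - 3/2 + (3/2)*1) + 6)*8 = ((2 - 3/2 + 3/2) + 6)*8 = (2 + 6)*8 = 8*8 = 64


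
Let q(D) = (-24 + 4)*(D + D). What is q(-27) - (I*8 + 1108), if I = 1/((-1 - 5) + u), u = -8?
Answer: -192/7 ≈ -27.429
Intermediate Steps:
q(D) = -40*D
I = -1/14 (I = 1/((-1 - 5) - 8) = 1/(-6 - 8) = 1/(-14) = -1/14 ≈ -0.071429)
q(-27) - (I*8 + 1108) = -40*(-27) - (-1/14*8 + 1108) = 1080 - (-4/7 + 1108) = 1080 - 1*7752/7 = 1080 - 7752/7 = -192/7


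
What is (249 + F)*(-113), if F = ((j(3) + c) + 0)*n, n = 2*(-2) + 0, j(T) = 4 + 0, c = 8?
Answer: -22713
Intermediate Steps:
j(T) = 4
n = -4 (n = -4 + 0 = -4)
F = -48 (F = ((4 + 8) + 0)*(-4) = (12 + 0)*(-4) = 12*(-4) = -48)
(249 + F)*(-113) = (249 - 48)*(-113) = 201*(-113) = -22713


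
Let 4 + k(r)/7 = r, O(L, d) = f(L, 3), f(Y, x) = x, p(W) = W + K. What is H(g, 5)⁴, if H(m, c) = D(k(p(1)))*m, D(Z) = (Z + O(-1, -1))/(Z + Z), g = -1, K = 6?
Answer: 256/2401 ≈ 0.10662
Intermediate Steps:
p(W) = 6 + W (p(W) = W + 6 = 6 + W)
O(L, d) = 3
k(r) = -28 + 7*r
D(Z) = (3 + Z)/(2*Z) (D(Z) = (Z + 3)/(Z + Z) = (3 + Z)/((2*Z)) = (3 + Z)*(1/(2*Z)) = (3 + Z)/(2*Z))
H(m, c) = 4*m/7 (H(m, c) = ((3 + (-28 + 7*(6 + 1)))/(2*(-28 + 7*(6 + 1))))*m = ((3 + (-28 + 7*7))/(2*(-28 + 7*7)))*m = ((3 + (-28 + 49))/(2*(-28 + 49)))*m = ((½)*(3 + 21)/21)*m = ((½)*(1/21)*24)*m = 4*m/7)
H(g, 5)⁴ = ((4/7)*(-1))⁴ = (-4/7)⁴ = 256/2401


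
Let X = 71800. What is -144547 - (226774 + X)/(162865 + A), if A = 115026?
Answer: -40168608951/277891 ≈ -1.4455e+5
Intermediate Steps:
-144547 - (226774 + X)/(162865 + A) = -144547 - (226774 + 71800)/(162865 + 115026) = -144547 - 298574/277891 = -40168608951/277891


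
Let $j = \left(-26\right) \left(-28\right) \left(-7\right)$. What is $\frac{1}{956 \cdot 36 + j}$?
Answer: $\frac{1}{29320} \approx 3.4106 \cdot 10^{-5}$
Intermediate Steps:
$j = -5096$ ($j = 728 \left(-7\right) = -5096$)
$\frac{1}{956 \cdot 36 + j} = \frac{1}{956 \cdot 36 - 5096} = \frac{1}{34416 - 5096} = \frac{1}{29320}$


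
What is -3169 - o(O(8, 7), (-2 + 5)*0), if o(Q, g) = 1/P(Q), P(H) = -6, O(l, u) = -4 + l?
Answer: -19013/6 ≈ -3168.8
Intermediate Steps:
o(Q, g) = -⅙ (o(Q, g) = 1/(-6) = -⅙)
-3169 - o(O(8, 7), (-2 + 5)*0) = -3169 - 1*(-⅙) = -3169 + ⅙ = -19013/6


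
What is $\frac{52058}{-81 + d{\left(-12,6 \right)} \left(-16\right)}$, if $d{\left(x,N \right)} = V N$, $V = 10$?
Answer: $- \frac{52058}{1041} \approx -50.008$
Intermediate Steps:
$d{\left(x,N \right)} = 10 N$
$\frac{52058}{-81 + d{\left(-12,6 \right)} \left(-16\right)} = \frac{52058}{-81 + 10 \cdot 6 \left(-16\right)} = \frac{52058}{-81 + 60 \left(-16\right)} = \frac{52058}{-81 - 960} = \frac{52058}{-1041} = 52058 \left(- \frac{1}{1041}\right) = - \frac{52058}{1041}$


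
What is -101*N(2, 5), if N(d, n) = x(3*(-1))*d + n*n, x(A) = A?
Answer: -1919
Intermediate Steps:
N(d, n) = n² - 3*d (N(d, n) = (3*(-1))*d + n*n = -3*d + n² = n² - 3*d)
-101*N(2, 5) = -101*(5² - 3*2) = -101*(25 - 6) = -101*19 = -1919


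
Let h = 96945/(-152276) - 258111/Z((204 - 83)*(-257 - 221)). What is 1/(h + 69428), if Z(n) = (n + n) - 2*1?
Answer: 8807491564/611500569158855 ≈ 1.4403e-5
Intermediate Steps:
Z(n) = -2 + 2*n (Z(n) = 2*n - 2 = -2 + 2*n)
h = 14044853463/8807491564 (h = 96945/(-152276) - 258111/(-2 + 2*((204 - 83)*(-257 - 221))) = 96945*(-1/152276) - 258111/(-2 + 2*(121*(-478))) = -96945/152276 - 258111/(-2 + 2*(-57838)) = -96945/152276 - 258111/(-2 - 115676) = -96945/152276 - 258111/(-115678) = -96945/152276 - 258111*(-1/115678) = -96945/152276 + 258111/115678 = 14044853463/8807491564 ≈ 1.5946)
1/(h + 69428) = 1/(14044853463/8807491564 + 69428) = 1/(611500569158855/8807491564) = 8807491564/611500569158855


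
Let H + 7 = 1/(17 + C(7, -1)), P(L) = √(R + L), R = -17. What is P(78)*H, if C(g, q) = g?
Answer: -167*√61/24 ≈ -54.346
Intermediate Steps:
P(L) = √(-17 + L)
H = -167/24 (H = -7 + 1/(17 + 7) = -7 + 1/24 = -167/24 ≈ -6.9583)
P(78)*H = √(-17 + 78)*(-167/24) = √61*(-167/24) = -167*√61/24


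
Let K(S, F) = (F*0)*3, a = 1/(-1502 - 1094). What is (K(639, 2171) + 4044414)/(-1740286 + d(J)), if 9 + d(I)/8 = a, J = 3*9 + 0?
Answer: -437470781/188248724 ≈ -2.3239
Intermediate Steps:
J = 27 (J = 27 + 0 = 27)
a = -1/2596 (a = 1/(-2596) = -1/2596 ≈ -0.00038521)
d(I) = -46730/649 (d(I) = -72 + 8*(-1/2596) = -72 - 2/649 = -46730/649)
K(S, F) = 0 (K(S, F) = 0*3 = 0)
(K(639, 2171) + 4044414)/(-1740286 + d(J)) = (0 + 4044414)/(-1740286 - 46730/649) = 4044414/(-1129492344/649) = 4044414*(-649/1129492344) = -437470781/188248724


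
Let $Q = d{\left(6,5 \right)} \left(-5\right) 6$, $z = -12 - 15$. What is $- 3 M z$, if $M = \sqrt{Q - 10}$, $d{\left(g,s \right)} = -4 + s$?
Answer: $162 i \sqrt{10} \approx 512.29 i$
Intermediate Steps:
$z = -27$ ($z = -12 - 15 = -27$)
$Q = -30$ ($Q = \left(-4 + 5\right) \left(-5\right) 6 = 1 \left(-5\right) 6 = \left(-5\right) 6 = -30$)
$M = 2 i \sqrt{10}$ ($M = \sqrt{-30 - 10} = \sqrt{-40} = 2 i \sqrt{10} \approx 6.3246 i$)
$- 3 M z = - 3 \cdot 2 i \sqrt{10} \left(-27\right) = - 6 i \sqrt{10} \left(-27\right) = 162 i \sqrt{10}$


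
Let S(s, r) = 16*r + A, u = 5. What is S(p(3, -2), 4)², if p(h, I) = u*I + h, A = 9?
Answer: 5329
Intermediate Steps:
p(h, I) = h + 5*I (p(h, I) = 5*I + h = h + 5*I)
S(s, r) = 9 + 16*r (S(s, r) = 16*r + 9 = 9 + 16*r)
S(p(3, -2), 4)² = (9 + 16*4)² = (9 + 64)² = 73² = 5329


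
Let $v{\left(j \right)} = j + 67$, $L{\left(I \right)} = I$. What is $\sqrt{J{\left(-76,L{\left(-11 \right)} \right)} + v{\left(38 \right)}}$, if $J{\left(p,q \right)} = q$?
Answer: $\sqrt{94} \approx 9.6954$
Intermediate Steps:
$v{\left(j \right)} = 67 + j$
$\sqrt{J{\left(-76,L{\left(-11 \right)} \right)} + v{\left(38 \right)}} = \sqrt{-11 + \left(67 + 38\right)} = \sqrt{-11 + 105} = \sqrt{94}$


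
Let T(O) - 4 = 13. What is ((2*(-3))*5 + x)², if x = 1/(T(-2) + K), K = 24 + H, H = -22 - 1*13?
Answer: 32041/36 ≈ 890.03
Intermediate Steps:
H = -35 (H = -22 - 13 = -35)
T(O) = 17 (T(O) = 4 + 13 = 17)
K = -11 (K = 24 - 35 = -11)
x = ⅙ (x = 1/(17 - 11) = 1/6 = ⅙ ≈ 0.16667)
((2*(-3))*5 + x)² = ((2*(-3))*5 + ⅙)² = (-6*5 + ⅙)² = (-30 + ⅙)² = (-179/6)² = 32041/36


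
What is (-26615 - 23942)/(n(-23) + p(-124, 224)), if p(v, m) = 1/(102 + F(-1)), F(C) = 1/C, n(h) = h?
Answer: 5106257/2322 ≈ 2199.1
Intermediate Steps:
p(v, m) = 1/101 (p(v, m) = 1/(102 + 1/(-1)) = 1/(102 - 1) = 1/101)
(-26615 - 23942)/(n(-23) + p(-124, 224)) = (-26615 - 23942)/(-23 + 1/101) = -50557/(-2322/101) = -50557*(-101/2322) = 5106257/2322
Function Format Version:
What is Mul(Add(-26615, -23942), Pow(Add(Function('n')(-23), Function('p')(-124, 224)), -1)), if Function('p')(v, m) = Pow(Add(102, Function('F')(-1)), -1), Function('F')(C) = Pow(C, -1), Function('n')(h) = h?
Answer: Rational(5106257, 2322) ≈ 2199.1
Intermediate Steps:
Function('p')(v, m) = Rational(1, 101) (Function('p')(v, m) = Pow(Add(102, Pow(-1, -1)), -1) = Pow(Add(102, -1), -1) = Pow(101, -1) = Rational(1, 101))
Mul(Add(-26615, -23942), Pow(Add(Function('n')(-23), Function('p')(-124, 224)), -1)) = Mul(Add(-26615, -23942), Pow(Add(-23, Rational(1, 101)), -1)) = Mul(-50557, Pow(Rational(-2322, 101), -1)) = Mul(-50557, Rational(-101, 2322)) = Rational(5106257, 2322)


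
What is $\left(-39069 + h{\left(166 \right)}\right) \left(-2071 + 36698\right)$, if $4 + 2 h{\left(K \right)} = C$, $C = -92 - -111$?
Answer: $- \frac{2705165121}{2} \approx -1.3526 \cdot 10^{9}$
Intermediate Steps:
$C = 19$ ($C = -92 + 111 = 19$)
$h{\left(K \right)} = \frac{15}{2}$ ($h{\left(K \right)} = -2 + \frac{1}{2} \cdot 19 = -2 + \frac{19}{2} = \frac{15}{2}$)
$\left(-39069 + h{\left(166 \right)}\right) \left(-2071 + 36698\right) = \left(-39069 + \frac{15}{2}\right) \left(-2071 + 36698\right) = \left(- \frac{78123}{2}\right) 34627 = - \frac{2705165121}{2}$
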